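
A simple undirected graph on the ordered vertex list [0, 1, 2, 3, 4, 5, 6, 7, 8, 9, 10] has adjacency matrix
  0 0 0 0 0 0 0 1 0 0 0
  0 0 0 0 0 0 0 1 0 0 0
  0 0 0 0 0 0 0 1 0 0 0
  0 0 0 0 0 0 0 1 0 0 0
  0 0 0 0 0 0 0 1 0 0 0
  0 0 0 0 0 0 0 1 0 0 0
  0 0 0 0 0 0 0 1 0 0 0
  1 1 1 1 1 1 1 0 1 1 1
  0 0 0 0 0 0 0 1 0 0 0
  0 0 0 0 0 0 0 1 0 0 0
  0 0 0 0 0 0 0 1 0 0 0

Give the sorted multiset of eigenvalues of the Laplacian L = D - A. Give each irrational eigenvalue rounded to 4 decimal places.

Reading degrees in the order [0, 1, 2, 3, 4, 5, 6, 7, 8, 9, 10] gives [1, 1, 1, 1, 1, 1, 1, 10, 1, 1, 1]; set D = diag(1, 1, 1, 1, 1, 1, 1, 10, 1, 1, 1) and form L = D - A. L is symmetric positive semidefinite, so every eigenvalue is real and nonnegative. The largest eigenvalue, 11, is at most the vertex count 11. There is one zero in the spectrum, matching the 1 component.

[0, 1, 1, 1, 1, 1, 1, 1, 1, 1, 11]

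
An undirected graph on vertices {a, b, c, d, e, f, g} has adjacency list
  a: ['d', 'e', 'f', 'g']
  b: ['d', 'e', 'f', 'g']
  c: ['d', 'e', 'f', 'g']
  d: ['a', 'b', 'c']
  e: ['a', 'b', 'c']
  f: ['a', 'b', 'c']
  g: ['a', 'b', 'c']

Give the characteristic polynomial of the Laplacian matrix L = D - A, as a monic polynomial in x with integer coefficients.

x^7 - 24x^6 + 234x^5 - 1192x^4 + 3357x^3 - 4968x^2 + 3024x

With the vertex order [a, b, c, d, e, f, g], the degrees are [4, 4, 4, 3, 3, 3, 3], giving D = diag(4, 4, 4, 3, 3, 3, 3) and L = D - A. L has integer entries, so p(x) = det(xI - L) has integer coefficients. Expanding the determinant yields x^7 - 24x^6 + 234x^5 - 1192x^4 + 3357x^3 - 4968x^2 + 3024x. The constant term is 0 because L is singular (the all-ones vector lies in its kernel). There is one zero in the spectrum, matching the 1 component.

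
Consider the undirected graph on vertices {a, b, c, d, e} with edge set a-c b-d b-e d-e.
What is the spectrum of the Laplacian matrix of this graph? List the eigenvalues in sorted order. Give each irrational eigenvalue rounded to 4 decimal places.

[0, 0, 2, 3, 3]

Each diagonal entry of L is the vertex degree and each off-diagonal entry is -1 where an edge is present, 0 otherwise; in the order [a, b, c, d, e] the diagonal is [1, 2, 1, 2, 2]. Since every row of L sums to 0, the all-ones vector is in the kernel and 0 is an eigenvalue. The 2 zero eigenvalues correspond to the 2 connected components. There are 2 zeros in the spectrum, matching the 2 components. The eigenvalues sum to 8, which equals trace(L) = 2|E|.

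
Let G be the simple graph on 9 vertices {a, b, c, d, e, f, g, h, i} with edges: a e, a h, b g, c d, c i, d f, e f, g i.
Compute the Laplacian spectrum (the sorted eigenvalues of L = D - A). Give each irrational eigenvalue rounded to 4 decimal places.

[0, 0.1206, 0.4679, 1, 1.6527, 2.3473, 3, 3.5321, 3.8794]

Reading degrees in the order [a, b, c, d, e, f, g, h, i] gives [2, 1, 2, 2, 2, 2, 2, 1, 2]; set D = diag(2, 1, 2, 2, 2, 2, 2, 1, 2) and form L = D - A. The multiplicity of 0 as a Laplacian eigenvalue equals the number of connected components. By the matrix-tree theorem the graph has (1/9) * product of the nonzero eigenvalues = 1 spanning tree.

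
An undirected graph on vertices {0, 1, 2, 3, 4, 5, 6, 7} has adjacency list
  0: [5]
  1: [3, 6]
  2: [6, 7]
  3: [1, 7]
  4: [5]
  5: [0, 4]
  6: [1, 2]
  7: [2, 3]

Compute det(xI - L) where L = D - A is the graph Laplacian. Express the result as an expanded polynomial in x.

x^8 - 14x^7 + 78x^6 - 220x^5 + 330x^4 - 250x^3 + 75x^2

Reading degrees in the order [0, 1, 2, 3, 4, 5, 6, 7] gives [1, 2, 2, 2, 1, 2, 2, 2]; set D = diag(1, 2, 2, 2, 1, 2, 2, 2) and form L = D - A. Computing det(xI - L) by cofactor expansion (or equivalently via sum-over-permutations) gives x^8 - 14x^7 + 78x^6 - 220x^5 + 330x^4 - 250x^3 + 75x^2. Since p(0) = det(-L) = 0, x divides p(x). The largest eigenvalue, 3.6180, is at most the vertex count 8.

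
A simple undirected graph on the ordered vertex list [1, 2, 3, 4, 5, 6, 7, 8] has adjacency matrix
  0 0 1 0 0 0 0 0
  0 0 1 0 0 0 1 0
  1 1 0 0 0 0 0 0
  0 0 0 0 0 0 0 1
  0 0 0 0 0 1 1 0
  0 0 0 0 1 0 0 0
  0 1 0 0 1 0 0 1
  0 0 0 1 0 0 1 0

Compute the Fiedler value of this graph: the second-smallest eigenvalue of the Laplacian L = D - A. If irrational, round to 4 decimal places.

0.2434

Reading degrees in the order [1, 2, 3, 4, 5, 6, 7, 8] gives [1, 2, 2, 1, 2, 1, 3, 2]; set D = diag(1, 2, 2, 1, 2, 1, 3, 2) and form L = D - A. The smallest Laplacian eigenvalue is always 0. The next one, lambda_2 = 0.2434, measures how hard the graph is to disconnect: larger values mean better connectivity. There is one zero in the spectrum, matching the 1 component.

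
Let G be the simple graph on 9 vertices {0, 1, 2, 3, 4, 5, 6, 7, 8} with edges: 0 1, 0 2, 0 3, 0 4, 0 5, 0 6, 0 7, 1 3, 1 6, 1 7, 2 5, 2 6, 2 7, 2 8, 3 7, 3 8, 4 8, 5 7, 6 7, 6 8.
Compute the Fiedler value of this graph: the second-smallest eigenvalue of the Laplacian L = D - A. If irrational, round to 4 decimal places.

1.7708

Reading degrees in the order [0, 1, 2, 3, 4, 5, 6, 7, 8] gives [7, 4, 5, 4, 2, 3, 5, 6, 4]; set D = diag(7, 4, 5, 4, 2, 3, 5, 6, 4) and form L = D - A. The sorted Laplacian eigenvalues are [0, 1.7708, 2.6975, 3.6921, 4.2610, 5.6754, 6.4112, 7.2540, 8.2381]; the algebraic connectivity is the second entry, 1.7708. The eigenvalues sum to 40, which equals trace(L) = 2|E|. There is one zero in the spectrum, matching the 1 component.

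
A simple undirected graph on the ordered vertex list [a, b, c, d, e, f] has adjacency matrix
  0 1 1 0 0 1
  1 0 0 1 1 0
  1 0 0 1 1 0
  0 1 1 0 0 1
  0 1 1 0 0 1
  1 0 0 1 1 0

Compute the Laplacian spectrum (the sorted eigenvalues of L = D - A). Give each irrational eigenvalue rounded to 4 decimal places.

Reading degrees in the order [a, b, c, d, e, f] gives [3, 3, 3, 3, 3, 3]; set D = diag(3, 3, 3, 3, 3, 3) and form L = D - A. Diagonalising L (or applying a numerical eigensolver to the 6x6 matrix) gives the spectrum above. The single zero eigenvalue shows the graph is connected.

[0, 3, 3, 3, 3, 6]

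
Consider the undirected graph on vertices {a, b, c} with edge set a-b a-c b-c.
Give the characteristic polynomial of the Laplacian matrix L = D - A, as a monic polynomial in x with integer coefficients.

x^3 - 6x^2 + 9x

Reading degrees in the order [a, b, c] gives [2, 2, 2]; set D = diag(2, 2, 2) and form L = D - A. Computing det(xI - L) by cofactor expansion (or equivalently via sum-over-permutations) gives x^3 - 6x^2 + 9x. The coefficient of x^2 equals -trace(L) = -6, matching the sum of degrees. By the matrix-tree theorem the graph has (1/3) * product of the nonzero eigenvalues = 3 spanning trees. The eigenvalues sum to 6, which equals trace(L) = 2|E|.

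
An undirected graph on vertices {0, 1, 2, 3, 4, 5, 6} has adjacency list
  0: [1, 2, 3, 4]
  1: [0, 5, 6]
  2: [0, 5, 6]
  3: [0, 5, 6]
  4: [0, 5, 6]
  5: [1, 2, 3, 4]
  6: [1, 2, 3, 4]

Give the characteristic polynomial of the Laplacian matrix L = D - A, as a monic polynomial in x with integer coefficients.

x^7 - 24x^6 + 234x^5 - 1192x^4 + 3357x^3 - 4968x^2 + 3024x

With the vertex order [0, 1, 2, 3, 4, 5, 6], the degrees are [4, 3, 3, 3, 3, 4, 4], giving D = diag(4, 3, 3, 3, 3, 4, 4) and L = D - A. L has integer entries, so p(x) = det(xI - L) has integer coefficients. Expanding the determinant yields x^7 - 24x^6 + 234x^5 - 1192x^4 + 3357x^3 - 4968x^2 + 3024x. Since p(0) = det(-L) = 0, x divides p(x). The eigenvalues sum to 24, which equals trace(L) = 2|E|.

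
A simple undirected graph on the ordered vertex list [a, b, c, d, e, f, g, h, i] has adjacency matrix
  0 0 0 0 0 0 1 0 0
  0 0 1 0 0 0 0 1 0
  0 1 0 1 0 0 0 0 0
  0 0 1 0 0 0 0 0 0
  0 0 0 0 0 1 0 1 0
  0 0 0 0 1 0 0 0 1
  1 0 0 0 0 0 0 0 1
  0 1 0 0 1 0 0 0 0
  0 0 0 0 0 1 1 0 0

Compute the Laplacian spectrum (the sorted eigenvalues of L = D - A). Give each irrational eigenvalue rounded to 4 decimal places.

[0, 0.1206, 0.4679, 1, 1.6527, 2.3473, 3, 3.5321, 3.8794]

Each diagonal entry of L is the vertex degree and each off-diagonal entry is -1 where an edge is present, 0 otherwise; in the order [a, b, c, d, e, f, g, h, i] the diagonal is [1, 2, 2, 1, 2, 2, 2, 2, 2]. Diagonalising L (or applying a numerical eigensolver to the 9x9 matrix) gives the spectrum above. By the matrix-tree theorem the graph has (1/9) * product of the nonzero eigenvalues = 1 spanning tree. The eigenvalues sum to 16, which equals trace(L) = 2|E|.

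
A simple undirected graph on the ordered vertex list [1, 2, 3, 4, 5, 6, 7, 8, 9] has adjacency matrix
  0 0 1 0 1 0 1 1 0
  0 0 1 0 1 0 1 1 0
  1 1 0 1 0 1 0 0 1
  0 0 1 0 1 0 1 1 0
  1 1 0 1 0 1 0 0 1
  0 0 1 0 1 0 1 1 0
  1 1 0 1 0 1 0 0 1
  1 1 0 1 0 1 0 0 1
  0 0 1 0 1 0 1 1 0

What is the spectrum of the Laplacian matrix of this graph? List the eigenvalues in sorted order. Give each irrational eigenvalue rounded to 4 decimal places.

Each diagonal entry of L is the vertex degree and each off-diagonal entry is -1 where an edge is present, 0 otherwise; in the order [1, 2, 3, 4, 5, 6, 7, 8, 9] the diagonal is [4, 4, 5, 4, 5, 4, 5, 5, 4]. Since every row of L sums to 0, the all-ones vector is in the kernel and 0 is an eigenvalue. The single zero eigenvalue shows the graph is connected. By the matrix-tree theorem the graph has (1/9) * product of the nonzero eigenvalues = 32000 spanning trees.

[0, 4, 4, 4, 4, 5, 5, 5, 9]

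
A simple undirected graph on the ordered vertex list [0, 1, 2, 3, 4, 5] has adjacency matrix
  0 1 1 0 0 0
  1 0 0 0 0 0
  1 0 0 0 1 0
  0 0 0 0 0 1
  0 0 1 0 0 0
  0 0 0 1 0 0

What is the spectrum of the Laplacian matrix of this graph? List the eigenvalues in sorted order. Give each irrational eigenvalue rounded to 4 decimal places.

With the vertex order [0, 1, 2, 3, 4, 5], the degrees are [2, 1, 2, 1, 1, 1], giving D = diag(2, 1, 2, 1, 1, 1) and L = D - A. Diagonalising L (or applying a numerical eigensolver to the 6x6 matrix) gives the spectrum above. The 2 zero eigenvalues correspond to the 2 connected components. The eigenvalues sum to 8, which equals trace(L) = 2|E|. There are 2 zeros in the spectrum, matching the 2 components.

[0, 0, 0.5858, 2, 2, 3.4142]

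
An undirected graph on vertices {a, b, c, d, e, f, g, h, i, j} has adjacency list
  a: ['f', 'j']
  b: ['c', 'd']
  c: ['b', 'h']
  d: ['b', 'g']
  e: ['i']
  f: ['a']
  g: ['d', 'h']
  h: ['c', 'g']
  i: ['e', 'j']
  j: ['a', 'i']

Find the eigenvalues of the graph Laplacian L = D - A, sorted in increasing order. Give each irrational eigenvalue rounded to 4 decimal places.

With the vertex order [a, b, c, d, e, f, g, h, i, j], the degrees are [2, 2, 2, 2, 1, 1, 2, 2, 2, 2], giving D = diag(2, 2, 2, 2, 1, 1, 2, 2, 2, 2) and L = D - A. Since every row of L sums to 0, the all-ones vector is in the kernel and 0 is an eigenvalue. The 2 zero eigenvalues correspond to the 2 connected components. The largest eigenvalue, 3.6180, is at most the vertex count 10. The eigenvalues sum to 18, which equals trace(L) = 2|E|.

[0, 0, 0.3820, 1.3820, 1.3820, 1.3820, 2.6180, 3.6180, 3.6180, 3.6180]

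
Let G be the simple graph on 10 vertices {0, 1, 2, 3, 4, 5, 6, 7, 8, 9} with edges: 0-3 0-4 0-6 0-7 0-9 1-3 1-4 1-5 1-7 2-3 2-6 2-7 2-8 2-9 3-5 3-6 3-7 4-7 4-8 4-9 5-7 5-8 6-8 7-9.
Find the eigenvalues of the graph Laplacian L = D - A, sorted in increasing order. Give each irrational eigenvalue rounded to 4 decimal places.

[0, 2.7367, 2.9281, 3.9411, 4.5396, 5, 6.0808, 6.9107, 7.5822, 8.2809]

Reading degrees in the order [0, 1, 2, 3, 4, 5, 6, 7, 8, 9] gives [5, 4, 5, 6, 5, 4, 4, 7, 4, 4]; set D = diag(5, 4, 5, 6, 5, 4, 4, 7, 4, 4) and form L = D - A. Since every row of L sums to 0, the all-ones vector is in the kernel and 0 is an eigenvalue. The single zero eigenvalue shows the graph is connected.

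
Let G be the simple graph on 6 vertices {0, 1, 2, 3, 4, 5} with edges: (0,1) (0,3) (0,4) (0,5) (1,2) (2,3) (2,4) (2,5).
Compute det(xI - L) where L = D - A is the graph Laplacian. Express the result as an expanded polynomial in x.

x^6 - 16x^5 + 96x^4 - 272x^3 + 368x^2 - 192x

Each diagonal entry of L is the vertex degree and each off-diagonal entry is -1 where an edge is present, 0 otherwise; in the order [0, 1, 2, 3, 4, 5] the diagonal is [4, 2, 4, 2, 2, 2]. The eigenvalues of L are [0, 2, 2, 2, 4, 6]; the characteristic polynomial is the product of (x - lambda_i), which multiplies out to x^6 - 16x^5 + 96x^4 - 272x^3 + 368x^2 - 192x. Since p(0) = det(-L) = 0, x divides p(x).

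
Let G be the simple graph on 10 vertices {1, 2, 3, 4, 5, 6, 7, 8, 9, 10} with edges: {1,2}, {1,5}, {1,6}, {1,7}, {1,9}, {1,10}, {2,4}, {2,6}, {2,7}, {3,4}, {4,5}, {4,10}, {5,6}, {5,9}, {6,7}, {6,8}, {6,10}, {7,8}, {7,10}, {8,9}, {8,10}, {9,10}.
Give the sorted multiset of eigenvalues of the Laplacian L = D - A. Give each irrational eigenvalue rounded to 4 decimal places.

[0, 0.7871, 3.0294, 3.1856, 4.4749, 4.9080, 5.5916, 6.5837, 7.4576, 7.9822]

Each diagonal entry of L is the vertex degree and each off-diagonal entry is -1 where an edge is present, 0 otherwise; in the order [1, 2, 3, 4, 5, 6, 7, 8, 9, 10] the diagonal is [6, 4, 1, 4, 4, 6, 5, 4, 4, 6]. Diagonalising L (or applying a numerical eigensolver to the 10x10 matrix) gives the spectrum above. There is one zero in the spectrum, matching the 1 component.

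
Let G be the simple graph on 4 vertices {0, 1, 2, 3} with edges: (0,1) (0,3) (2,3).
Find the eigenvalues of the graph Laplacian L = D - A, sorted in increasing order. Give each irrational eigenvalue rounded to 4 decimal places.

Reading degrees in the order [0, 1, 2, 3] gives [2, 1, 1, 2]; set D = diag(2, 1, 1, 2) and form L = D - A. Diagonalising L (or applying a numerical eigensolver to the 4x4 matrix) gives the spectrum above. The single zero eigenvalue shows the graph is connected. By the matrix-tree theorem the graph has (1/4) * product of the nonzero eigenvalues = 1 spanning tree.

[0, 0.5858, 2, 3.4142]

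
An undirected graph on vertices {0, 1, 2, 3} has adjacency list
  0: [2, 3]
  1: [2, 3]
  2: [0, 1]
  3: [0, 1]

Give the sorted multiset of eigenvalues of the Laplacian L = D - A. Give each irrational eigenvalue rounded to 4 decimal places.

[0, 2, 2, 4]

With the vertex order [0, 1, 2, 3], the degrees are [2, 2, 2, 2], giving D = diag(2, 2, 2, 2) and L = D - A. Since every row of L sums to 0, the all-ones vector is in the kernel and 0 is an eigenvalue. The single zero eigenvalue shows the graph is connected. The largest eigenvalue, 4, is at most the vertex count 4.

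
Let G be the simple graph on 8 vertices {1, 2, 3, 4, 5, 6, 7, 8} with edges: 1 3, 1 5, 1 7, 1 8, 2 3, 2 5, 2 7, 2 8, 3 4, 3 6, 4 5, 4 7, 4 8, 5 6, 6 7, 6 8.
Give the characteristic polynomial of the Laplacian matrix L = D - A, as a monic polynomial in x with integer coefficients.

Reading degrees in the order [1, 2, 3, 4, 5, 6, 7, 8] gives [4, 4, 4, 4, 4, 4, 4, 4]; set D = diag(4, 4, 4, 4, 4, 4, 4, 4) and form L = D - A. L has integer entries, so p(x) = det(xI - L) has integer coefficients. Expanding the determinant yields x^8 - 32x^7 + 432x^6 - 3200x^5 + 14080x^4 - 36864x^3 + 53248x^2 - 32768x. The coefficient of x^7 equals -trace(L) = -32, matching the sum of degrees. By the matrix-tree theorem the graph has (1/8) * product of the nonzero eigenvalues = 4096 spanning trees.

x^8 - 32x^7 + 432x^6 - 3200x^5 + 14080x^4 - 36864x^3 + 53248x^2 - 32768x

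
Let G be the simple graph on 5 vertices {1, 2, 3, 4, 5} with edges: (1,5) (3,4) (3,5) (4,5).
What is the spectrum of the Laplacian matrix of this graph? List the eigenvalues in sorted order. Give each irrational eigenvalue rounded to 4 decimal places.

[0, 0, 1, 3, 4]

With the vertex order [1, 2, 3, 4, 5], the degrees are [1, 0, 2, 2, 3], giving D = diag(1, 0, 2, 2, 3) and L = D - A. L is symmetric positive semidefinite, so every eigenvalue is real and nonnegative. The 2 zero eigenvalues correspond to the 2 connected components. The largest eigenvalue, 4, is at most the vertex count 5. There are 2 zeros in the spectrum, matching the 2 components.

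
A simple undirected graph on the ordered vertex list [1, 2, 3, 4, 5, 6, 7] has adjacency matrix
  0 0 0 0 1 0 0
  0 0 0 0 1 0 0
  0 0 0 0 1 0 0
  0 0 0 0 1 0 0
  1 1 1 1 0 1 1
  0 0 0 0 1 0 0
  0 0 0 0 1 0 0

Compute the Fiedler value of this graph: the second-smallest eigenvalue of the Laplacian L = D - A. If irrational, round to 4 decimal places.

Reading degrees in the order [1, 2, 3, 4, 5, 6, 7] gives [1, 1, 1, 1, 6, 1, 1]; set D = diag(1, 1, 1, 1, 6, 1, 1) and form L = D - A. The smallest Laplacian eigenvalue is always 0. The next one, lambda_2 = 1, measures how hard the graph is to disconnect: larger values mean better connectivity.

1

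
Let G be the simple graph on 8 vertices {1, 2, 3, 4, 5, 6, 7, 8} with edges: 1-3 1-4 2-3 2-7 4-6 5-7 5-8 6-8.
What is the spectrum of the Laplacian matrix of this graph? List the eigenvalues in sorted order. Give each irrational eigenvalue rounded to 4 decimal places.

Each diagonal entry of L is the vertex degree and each off-diagonal entry is -1 where an edge is present, 0 otherwise; in the order [1, 2, 3, 4, 5, 6, 7, 8] the diagonal is [2, 2, 2, 2, 2, 2, 2, 2]. Diagonalising L (or applying a numerical eigensolver to the 8x8 matrix) gives the spectrum above. The single zero eigenvalue shows the graph is connected. The largest eigenvalue, 4, is at most the vertex count 8. By the matrix-tree theorem the graph has (1/8) * product of the nonzero eigenvalues = 8 spanning trees.

[0, 0.5858, 0.5858, 2, 2, 3.4142, 3.4142, 4]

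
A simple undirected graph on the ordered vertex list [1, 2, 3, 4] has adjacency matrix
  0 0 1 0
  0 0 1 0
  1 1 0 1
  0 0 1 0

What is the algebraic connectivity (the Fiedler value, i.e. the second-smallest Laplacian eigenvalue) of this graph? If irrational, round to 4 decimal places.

1

Reading degrees in the order [1, 2, 3, 4] gives [1, 1, 3, 1]; set D = diag(1, 1, 3, 1) and form L = D - A. The smallest Laplacian eigenvalue is always 0. The next one, lambda_2 = 1, measures how hard the graph is to disconnect: larger values mean better connectivity. The largest eigenvalue, 4, is at most the vertex count 4.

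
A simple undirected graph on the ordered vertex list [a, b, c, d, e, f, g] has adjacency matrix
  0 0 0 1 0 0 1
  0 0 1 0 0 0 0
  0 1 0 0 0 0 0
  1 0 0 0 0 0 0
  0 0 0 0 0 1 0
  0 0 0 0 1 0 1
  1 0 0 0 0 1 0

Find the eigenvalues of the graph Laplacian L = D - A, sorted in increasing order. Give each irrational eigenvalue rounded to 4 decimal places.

Reading degrees in the order [a, b, c, d, e, f, g] gives [2, 1, 1, 1, 1, 2, 2]; set D = diag(2, 1, 1, 1, 1, 2, 2) and form L = D - A. Diagonalising L (or applying a numerical eigensolver to the 7x7 matrix) gives the spectrum above. The 2 zero eigenvalues correspond to the 2 connected components. The eigenvalues sum to 10, which equals trace(L) = 2|E|.

[0, 0, 0.3820, 1.3820, 2, 2.6180, 3.6180]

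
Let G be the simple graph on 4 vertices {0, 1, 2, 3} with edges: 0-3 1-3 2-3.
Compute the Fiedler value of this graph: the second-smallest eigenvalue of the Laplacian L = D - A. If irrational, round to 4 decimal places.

With the vertex order [0, 1, 2, 3], the degrees are [1, 1, 1, 3], giving D = diag(1, 1, 1, 3) and L = D - A. The sorted Laplacian eigenvalues are [0, 1, 1, 4]; the algebraic connectivity is the second entry, 1. The eigenvalues sum to 6, which equals trace(L) = 2|E|.

1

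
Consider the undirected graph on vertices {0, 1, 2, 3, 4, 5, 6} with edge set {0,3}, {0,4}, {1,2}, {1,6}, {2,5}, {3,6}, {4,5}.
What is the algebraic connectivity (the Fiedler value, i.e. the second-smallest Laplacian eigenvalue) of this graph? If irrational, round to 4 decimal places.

0.7530

Each diagonal entry of L is the vertex degree and each off-diagonal entry is -1 where an edge is present, 0 otherwise; in the order [0, 1, 2, 3, 4, 5, 6] the diagonal is [2, 2, 2, 2, 2, 2, 2]. Computing the eigenvalues of L and sorting gives [0, 0.7530, 0.7530, 2.4450, 2.4450, 3.8019, 3.8019]. The Fiedler value lambda_2 = 0.7530 is strictly positive, so the graph is connected. By the matrix-tree theorem the graph has (1/7) * product of the nonzero eigenvalues = 7 spanning trees. The largest eigenvalue, 3.8019, is at most the vertex count 7.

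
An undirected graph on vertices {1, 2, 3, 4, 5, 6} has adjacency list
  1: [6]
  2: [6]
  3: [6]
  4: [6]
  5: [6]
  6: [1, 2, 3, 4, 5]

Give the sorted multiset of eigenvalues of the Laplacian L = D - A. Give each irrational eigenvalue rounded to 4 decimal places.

[0, 1, 1, 1, 1, 6]

Each diagonal entry of L is the vertex degree and each off-diagonal entry is -1 where an edge is present, 0 otherwise; in the order [1, 2, 3, 4, 5, 6] the diagonal is [1, 1, 1, 1, 1, 5]. Diagonalising L (or applying a numerical eigensolver to the 6x6 matrix) gives the spectrum above. The single zero eigenvalue shows the graph is connected. The largest eigenvalue, 6, is at most the vertex count 6. The eigenvalues sum to 10, which equals trace(L) = 2|E|.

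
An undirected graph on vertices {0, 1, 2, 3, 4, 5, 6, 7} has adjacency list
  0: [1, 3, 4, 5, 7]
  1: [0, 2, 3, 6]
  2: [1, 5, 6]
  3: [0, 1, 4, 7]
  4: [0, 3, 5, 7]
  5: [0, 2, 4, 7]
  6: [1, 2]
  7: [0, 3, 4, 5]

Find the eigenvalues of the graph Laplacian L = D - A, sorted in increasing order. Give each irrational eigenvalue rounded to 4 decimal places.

With the vertex order [0, 1, 2, 3, 4, 5, 6, 7], the degrees are [5, 4, 3, 4, 4, 4, 2, 4], giving D = diag(5, 4, 3, 4, 4, 4, 2, 4) and L = D - A. Diagonalising L (or applying a numerical eigensolver to the 8x8 matrix) gives the spectrum above. The single zero eigenvalue shows the graph is connected.

[0, 1.1200, 3.0884, 3.6409, 5, 5, 5.8198, 6.3310]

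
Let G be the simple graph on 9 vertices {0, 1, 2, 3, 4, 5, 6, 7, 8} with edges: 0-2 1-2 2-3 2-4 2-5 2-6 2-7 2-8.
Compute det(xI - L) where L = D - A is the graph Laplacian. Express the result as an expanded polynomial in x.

Each diagonal entry of L is the vertex degree and each off-diagonal entry is -1 where an edge is present, 0 otherwise; in the order [0, 1, 2, 3, 4, 5, 6, 7, 8] the diagonal is [1, 1, 8, 1, 1, 1, 1, 1, 1]. L has integer entries, so p(x) = det(xI - L) has integer coefficients. Expanding the determinant yields x^9 - 16x^8 + 84x^7 - 224x^6 + 350x^5 - 336x^4 + 196x^3 - 64x^2 + 9x. The constant term is 0 because L is singular (the all-ones vector lies in its kernel). By the matrix-tree theorem the graph has (1/9) * product of the nonzero eigenvalues = 1 spanning tree. The eigenvalues sum to 16, which equals trace(L) = 2|E|.

x^9 - 16x^8 + 84x^7 - 224x^6 + 350x^5 - 336x^4 + 196x^3 - 64x^2 + 9x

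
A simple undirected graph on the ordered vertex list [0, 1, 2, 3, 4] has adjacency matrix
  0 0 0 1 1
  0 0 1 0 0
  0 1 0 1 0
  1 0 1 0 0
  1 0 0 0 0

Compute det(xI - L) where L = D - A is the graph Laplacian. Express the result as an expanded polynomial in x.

Each diagonal entry of L is the vertex degree and each off-diagonal entry is -1 where an edge is present, 0 otherwise; in the order [0, 1, 2, 3, 4] the diagonal is [2, 1, 2, 2, 1]. Computing det(xI - L) by cofactor expansion (or equivalently via sum-over-permutations) gives x^5 - 8x^4 + 21x^3 - 20x^2 + 5x. The coefficient of x^4 equals -trace(L) = -8, matching the sum of degrees. By the matrix-tree theorem the graph has (1/5) * product of the nonzero eigenvalues = 1 spanning tree.

x^5 - 8x^4 + 21x^3 - 20x^2 + 5x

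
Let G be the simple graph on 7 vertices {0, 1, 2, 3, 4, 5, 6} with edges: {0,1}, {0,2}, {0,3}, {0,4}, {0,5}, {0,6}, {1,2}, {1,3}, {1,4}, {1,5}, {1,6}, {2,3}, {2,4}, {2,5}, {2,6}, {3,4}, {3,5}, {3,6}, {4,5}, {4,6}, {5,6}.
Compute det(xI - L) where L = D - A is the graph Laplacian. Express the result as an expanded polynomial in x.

Each diagonal entry of L is the vertex degree and each off-diagonal entry is -1 where an edge is present, 0 otherwise; in the order [0, 1, 2, 3, 4, 5, 6] the diagonal is [6, 6, 6, 6, 6, 6, 6]. L has integer entries, so p(x) = det(xI - L) has integer coefficients. Expanding the determinant yields x^7 - 42x^6 + 735x^5 - 6860x^4 + 36015x^3 - 100842x^2 + 117649x. The constant term is 0 because L is singular (the all-ones vector lies in its kernel). The eigenvalues sum to 42, which equals trace(L) = 2|E|. The largest eigenvalue, 7, is at most the vertex count 7.

x^7 - 42x^6 + 735x^5 - 6860x^4 + 36015x^3 - 100842x^2 + 117649x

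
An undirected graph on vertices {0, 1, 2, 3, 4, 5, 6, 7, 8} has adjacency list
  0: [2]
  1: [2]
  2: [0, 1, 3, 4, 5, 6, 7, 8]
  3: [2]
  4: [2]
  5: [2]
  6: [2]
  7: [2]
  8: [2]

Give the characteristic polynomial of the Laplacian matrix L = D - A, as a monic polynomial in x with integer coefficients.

x^9 - 16x^8 + 84x^7 - 224x^6 + 350x^5 - 336x^4 + 196x^3 - 64x^2 + 9x

Reading degrees in the order [0, 1, 2, 3, 4, 5, 6, 7, 8] gives [1, 1, 8, 1, 1, 1, 1, 1, 1]; set D = diag(1, 1, 8, 1, 1, 1, 1, 1, 1) and form L = D - A. Computing det(xI - L) by cofactor expansion (or equivalently via sum-over-permutations) gives x^9 - 16x^8 + 84x^7 - 224x^6 + 350x^5 - 336x^4 + 196x^3 - 64x^2 + 9x. The constant term is 0 because L is singular (the all-ones vector lies in its kernel).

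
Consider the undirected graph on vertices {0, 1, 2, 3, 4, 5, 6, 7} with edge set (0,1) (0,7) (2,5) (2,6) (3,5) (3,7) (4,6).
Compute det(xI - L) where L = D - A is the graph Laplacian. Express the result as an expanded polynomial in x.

x^8 - 14x^7 + 78x^6 - 220x^5 + 330x^4 - 252x^3 + 84x^2 - 8x

Reading degrees in the order [0, 1, 2, 3, 4, 5, 6, 7] gives [2, 1, 2, 2, 1, 2, 2, 2]; set D = diag(2, 1, 2, 2, 1, 2, 2, 2) and form L = D - A. L has integer entries, so p(x) = det(xI - L) has integer coefficients. Expanding the determinant yields x^8 - 14x^7 + 78x^6 - 220x^5 + 330x^4 - 252x^3 + 84x^2 - 8x. Since p(0) = det(-L) = 0, x divides p(x).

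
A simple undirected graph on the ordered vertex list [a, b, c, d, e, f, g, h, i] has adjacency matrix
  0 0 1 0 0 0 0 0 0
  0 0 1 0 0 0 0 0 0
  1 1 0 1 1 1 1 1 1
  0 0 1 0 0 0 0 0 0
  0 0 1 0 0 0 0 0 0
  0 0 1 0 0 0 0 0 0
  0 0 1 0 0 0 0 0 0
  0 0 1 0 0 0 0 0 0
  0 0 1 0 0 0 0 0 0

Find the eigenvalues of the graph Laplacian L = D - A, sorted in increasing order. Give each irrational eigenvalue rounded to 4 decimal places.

With the vertex order [a, b, c, d, e, f, g, h, i], the degrees are [1, 1, 8, 1, 1, 1, 1, 1, 1], giving D = diag(1, 1, 8, 1, 1, 1, 1, 1, 1) and L = D - A. The multiplicity of 0 as a Laplacian eigenvalue equals the number of connected components. The single zero eigenvalue shows the graph is connected. There is one zero in the spectrum, matching the 1 component.

[0, 1, 1, 1, 1, 1, 1, 1, 9]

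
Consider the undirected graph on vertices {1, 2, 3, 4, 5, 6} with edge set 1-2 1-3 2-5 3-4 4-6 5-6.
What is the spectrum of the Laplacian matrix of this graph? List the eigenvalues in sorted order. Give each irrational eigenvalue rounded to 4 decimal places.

Each diagonal entry of L is the vertex degree and each off-diagonal entry is -1 where an edge is present, 0 otherwise; in the order [1, 2, 3, 4, 5, 6] the diagonal is [2, 2, 2, 2, 2, 2]. The multiplicity of 0 as a Laplacian eigenvalue equals the number of connected components. The largest eigenvalue, 4, is at most the vertex count 6.

[0, 1, 1, 3, 3, 4]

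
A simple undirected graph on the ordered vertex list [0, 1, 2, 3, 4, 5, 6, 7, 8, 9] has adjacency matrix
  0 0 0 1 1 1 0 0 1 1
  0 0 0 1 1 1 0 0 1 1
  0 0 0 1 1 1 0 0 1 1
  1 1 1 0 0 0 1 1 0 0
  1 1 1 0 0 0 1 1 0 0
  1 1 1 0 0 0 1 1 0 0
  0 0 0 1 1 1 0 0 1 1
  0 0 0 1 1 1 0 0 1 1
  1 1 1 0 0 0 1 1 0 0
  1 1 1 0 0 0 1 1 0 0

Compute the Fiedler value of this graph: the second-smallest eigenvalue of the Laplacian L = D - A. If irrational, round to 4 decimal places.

With the vertex order [0, 1, 2, 3, 4, 5, 6, 7, 8, 9], the degrees are [5, 5, 5, 5, 5, 5, 5, 5, 5, 5], giving D = diag(5, 5, 5, 5, 5, 5, 5, 5, 5, 5) and L = D - A. Computing the eigenvalues of L and sorting gives [0, 5, 5, 5, 5, 5, 5, 5, 5, 10]. The Fiedler value lambda_2 = 5 is strictly positive, so the graph is connected. By the matrix-tree theorem the graph has (1/10) * product of the nonzero eigenvalues = 390625 spanning trees. There is one zero in the spectrum, matching the 1 component.

5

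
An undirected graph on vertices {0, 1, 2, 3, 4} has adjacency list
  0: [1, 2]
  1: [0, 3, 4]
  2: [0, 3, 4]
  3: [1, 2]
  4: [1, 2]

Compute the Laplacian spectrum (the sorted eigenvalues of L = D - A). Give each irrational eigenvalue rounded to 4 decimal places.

[0, 2, 2, 3, 5]

Reading degrees in the order [0, 1, 2, 3, 4] gives [2, 3, 3, 2, 2]; set D = diag(2, 3, 3, 2, 2) and form L = D - A. L is symmetric positive semidefinite, so every eigenvalue is real and nonnegative. There is one zero in the spectrum, matching the 1 component.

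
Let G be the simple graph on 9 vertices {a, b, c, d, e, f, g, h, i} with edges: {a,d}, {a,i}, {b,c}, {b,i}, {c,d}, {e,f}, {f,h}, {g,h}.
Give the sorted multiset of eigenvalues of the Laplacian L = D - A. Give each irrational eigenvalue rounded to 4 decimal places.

With the vertex order [a, b, c, d, e, f, g, h, i], the degrees are [2, 2, 2, 2, 1, 2, 1, 2, 2], giving D = diag(2, 2, 2, 2, 1, 2, 1, 2, 2) and L = D - A. Diagonalising L (or applying a numerical eigensolver to the 9x9 matrix) gives the spectrum above. The 2 zero eigenvalues correspond to the 2 connected components. The eigenvalues sum to 16, which equals trace(L) = 2|E|.

[0, 0, 0.5858, 1.3820, 1.3820, 2, 3.4142, 3.6180, 3.6180]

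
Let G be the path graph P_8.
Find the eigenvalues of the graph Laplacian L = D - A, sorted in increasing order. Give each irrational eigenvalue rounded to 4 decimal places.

[0, 0.1522, 0.5858, 1.2346, 2, 2.7654, 3.4142, 3.8478]

The graph has 8 vertices and degree multiset [2, 2, 2, 2, 2, 2, 1, 1]; D is the diagonal matrix of degrees and L = D - A. The multiplicity of 0 as a Laplacian eigenvalue equals the number of connected components. The eigenvalues sum to 14, which equals trace(L) = 2|E|. By the matrix-tree theorem the graph has (1/8) * product of the nonzero eigenvalues = 1 spanning tree.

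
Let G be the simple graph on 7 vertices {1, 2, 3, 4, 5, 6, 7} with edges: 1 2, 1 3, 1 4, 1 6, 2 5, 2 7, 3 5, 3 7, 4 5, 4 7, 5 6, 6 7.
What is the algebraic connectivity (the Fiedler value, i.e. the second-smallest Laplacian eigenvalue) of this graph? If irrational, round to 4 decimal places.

Reading degrees in the order [1, 2, 3, 4, 5, 6, 7] gives [4, 3, 3, 3, 4, 3, 4]; set D = diag(4, 3, 3, 3, 4, 3, 4) and form L = D - A. Computing the eigenvalues of L and sorting gives [0, 3, 3, 3, 4, 4, 7]. The Fiedler value lambda_2 = 3 is strictly positive, so the graph is connected. The eigenvalues sum to 24, which equals trace(L) = 2|E|.

3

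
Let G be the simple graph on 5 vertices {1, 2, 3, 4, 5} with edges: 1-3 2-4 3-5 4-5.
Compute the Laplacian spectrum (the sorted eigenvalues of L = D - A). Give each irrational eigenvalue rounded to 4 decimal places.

[0, 0.3820, 1.3820, 2.6180, 3.6180]

With the vertex order [1, 2, 3, 4, 5], the degrees are [1, 1, 2, 2, 2], giving D = diag(1, 1, 2, 2, 2) and L = D - A. L is symmetric positive semidefinite, so every eigenvalue is real and nonnegative. The single zero eigenvalue shows the graph is connected. The largest eigenvalue, 3.6180, is at most the vertex count 5.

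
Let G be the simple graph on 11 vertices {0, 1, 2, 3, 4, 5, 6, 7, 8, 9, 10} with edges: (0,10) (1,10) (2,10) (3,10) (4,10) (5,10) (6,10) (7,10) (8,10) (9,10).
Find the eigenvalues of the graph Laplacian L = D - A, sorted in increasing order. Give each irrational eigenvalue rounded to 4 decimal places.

[0, 1, 1, 1, 1, 1, 1, 1, 1, 1, 11]

Each diagonal entry of L is the vertex degree and each off-diagonal entry is -1 where an edge is present, 0 otherwise; in the order [0, 1, 2, 3, 4, 5, 6, 7, 8, 9, 10] the diagonal is [1, 1, 1, 1, 1, 1, 1, 1, 1, 1, 10]. Diagonalising L (or applying a numerical eigensolver to the 11x11 matrix) gives the spectrum above. The single zero eigenvalue shows the graph is connected. There is one zero in the spectrum, matching the 1 component. The largest eigenvalue, 11, is at most the vertex count 11.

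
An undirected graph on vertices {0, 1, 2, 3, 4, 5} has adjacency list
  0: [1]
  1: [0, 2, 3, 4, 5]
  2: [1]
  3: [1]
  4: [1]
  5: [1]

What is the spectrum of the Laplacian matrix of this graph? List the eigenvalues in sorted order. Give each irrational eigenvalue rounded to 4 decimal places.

[0, 1, 1, 1, 1, 6]

With the vertex order [0, 1, 2, 3, 4, 5], the degrees are [1, 5, 1, 1, 1, 1], giving D = diag(1, 5, 1, 1, 1, 1) and L = D - A. Since every row of L sums to 0, the all-ones vector is in the kernel and 0 is an eigenvalue.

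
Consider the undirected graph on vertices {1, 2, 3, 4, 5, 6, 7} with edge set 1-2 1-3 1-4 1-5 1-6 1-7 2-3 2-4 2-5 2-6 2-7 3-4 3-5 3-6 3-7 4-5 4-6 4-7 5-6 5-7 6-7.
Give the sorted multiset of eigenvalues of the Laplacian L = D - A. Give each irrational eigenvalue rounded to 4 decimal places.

With the vertex order [1, 2, 3, 4, 5, 6, 7], the degrees are [6, 6, 6, 6, 6, 6, 6], giving D = diag(6, 6, 6, 6, 6, 6, 6) and L = D - A. Since every row of L sums to 0, the all-ones vector is in the kernel and 0 is an eigenvalue. The single zero eigenvalue shows the graph is connected. By the matrix-tree theorem the graph has (1/7) * product of the nonzero eigenvalues = 16807 spanning trees.

[0, 7, 7, 7, 7, 7, 7]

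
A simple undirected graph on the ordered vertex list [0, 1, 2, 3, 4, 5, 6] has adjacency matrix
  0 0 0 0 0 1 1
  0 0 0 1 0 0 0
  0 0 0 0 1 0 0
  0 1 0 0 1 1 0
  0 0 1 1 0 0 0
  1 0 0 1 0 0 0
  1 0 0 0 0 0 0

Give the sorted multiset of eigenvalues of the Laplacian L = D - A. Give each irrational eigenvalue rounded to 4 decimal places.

Each diagonal entry of L is the vertex degree and each off-diagonal entry is -1 where an edge is present, 0 otherwise; in the order [0, 1, 2, 3, 4, 5, 6] the diagonal is [2, 1, 1, 3, 2, 2, 1]. The multiplicity of 0 as a Laplacian eigenvalue equals the number of connected components. The single zero eigenvalue shows the graph is connected.

[0, 0.2603, 0.6262, 1.4055, 2.2742, 3.0996, 4.3342]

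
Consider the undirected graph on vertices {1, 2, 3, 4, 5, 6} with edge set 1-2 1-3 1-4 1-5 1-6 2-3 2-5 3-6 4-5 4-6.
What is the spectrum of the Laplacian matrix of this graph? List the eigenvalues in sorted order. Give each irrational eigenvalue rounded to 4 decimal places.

With the vertex order [1, 2, 3, 4, 5, 6], the degrees are [5, 3, 3, 3, 3, 3], giving D = diag(5, 3, 3, 3, 3, 3) and L = D - A. L is symmetric positive semidefinite, so every eigenvalue is real and nonnegative. The largest eigenvalue, 6, is at most the vertex count 6. By the matrix-tree theorem the graph has (1/6) * product of the nonzero eigenvalues = 121 spanning trees.

[0, 2.3820, 2.3820, 4.6180, 4.6180, 6]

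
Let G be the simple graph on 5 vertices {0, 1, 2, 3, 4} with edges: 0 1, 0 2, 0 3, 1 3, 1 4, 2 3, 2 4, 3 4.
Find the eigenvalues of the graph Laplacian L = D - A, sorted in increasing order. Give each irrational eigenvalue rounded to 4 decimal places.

With the vertex order [0, 1, 2, 3, 4], the degrees are [3, 3, 3, 4, 3], giving D = diag(3, 3, 3, 4, 3) and L = D - A. The multiplicity of 0 as a Laplacian eigenvalue equals the number of connected components. The single zero eigenvalue shows the graph is connected. By the matrix-tree theorem the graph has (1/5) * product of the nonzero eigenvalues = 45 spanning trees.

[0, 3, 3, 5, 5]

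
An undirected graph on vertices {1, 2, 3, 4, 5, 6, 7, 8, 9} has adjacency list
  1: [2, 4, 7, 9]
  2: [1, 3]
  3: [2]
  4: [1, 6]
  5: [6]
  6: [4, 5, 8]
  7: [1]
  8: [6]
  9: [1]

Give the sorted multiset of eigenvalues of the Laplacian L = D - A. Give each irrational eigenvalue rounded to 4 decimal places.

[0, 0.2043, 0.5405, 1, 1, 1.5989, 2.4425, 4.0170, 5.1969]

Each diagonal entry of L is the vertex degree and each off-diagonal entry is -1 where an edge is present, 0 otherwise; in the order [1, 2, 3, 4, 5, 6, 7, 8, 9] the diagonal is [4, 2, 1, 2, 1, 3, 1, 1, 1]. Since every row of L sums to 0, the all-ones vector is in the kernel and 0 is an eigenvalue. The eigenvalues sum to 16, which equals trace(L) = 2|E|.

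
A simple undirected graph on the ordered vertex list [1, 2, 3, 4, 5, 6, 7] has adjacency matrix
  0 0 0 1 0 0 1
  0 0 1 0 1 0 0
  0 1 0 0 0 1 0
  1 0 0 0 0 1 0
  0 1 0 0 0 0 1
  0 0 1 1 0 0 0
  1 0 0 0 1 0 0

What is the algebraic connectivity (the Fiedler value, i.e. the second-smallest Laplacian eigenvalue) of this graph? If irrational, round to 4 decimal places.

Each diagonal entry of L is the vertex degree and each off-diagonal entry is -1 where an edge is present, 0 otherwise; in the order [1, 2, 3, 4, 5, 6, 7] the diagonal is [2, 2, 2, 2, 2, 2, 2]. The smallest Laplacian eigenvalue is always 0. The next one, lambda_2 = 0.7530, measures how hard the graph is to disconnect: larger values mean better connectivity.

0.7530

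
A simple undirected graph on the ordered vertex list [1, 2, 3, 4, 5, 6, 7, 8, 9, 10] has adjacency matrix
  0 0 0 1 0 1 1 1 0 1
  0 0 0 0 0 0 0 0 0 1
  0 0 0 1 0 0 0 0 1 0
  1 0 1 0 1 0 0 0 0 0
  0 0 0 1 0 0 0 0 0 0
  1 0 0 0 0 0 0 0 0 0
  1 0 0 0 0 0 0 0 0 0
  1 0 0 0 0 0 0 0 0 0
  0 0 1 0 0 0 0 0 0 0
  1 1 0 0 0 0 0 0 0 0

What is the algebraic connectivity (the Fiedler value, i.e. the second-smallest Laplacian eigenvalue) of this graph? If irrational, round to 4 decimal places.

0.2357

With the vertex order [1, 2, 3, 4, 5, 6, 7, 8, 9, 10], the degrees are [5, 1, 2, 3, 1, 1, 1, 1, 1, 2], giving D = diag(5, 1, 2, 3, 1, 1, 1, 1, 1, 2) and L = D - A. Computing the eigenvalues of L and sorting gives [0, 0.2357, 0.5027, 0.6782, 1, 1, 2.1648, 2.4725, 3.7543, 6.1917]. The Fiedler value lambda_2 = 0.2357 is strictly positive, so the graph is connected. There is one zero in the spectrum, matching the 1 component.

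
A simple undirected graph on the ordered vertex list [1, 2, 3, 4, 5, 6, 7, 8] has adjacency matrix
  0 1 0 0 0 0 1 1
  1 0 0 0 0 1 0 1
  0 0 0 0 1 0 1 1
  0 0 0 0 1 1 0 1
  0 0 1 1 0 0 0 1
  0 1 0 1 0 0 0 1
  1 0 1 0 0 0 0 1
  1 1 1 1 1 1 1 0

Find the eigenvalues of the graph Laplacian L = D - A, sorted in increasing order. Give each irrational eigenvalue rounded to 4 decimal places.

Each diagonal entry of L is the vertex degree and each off-diagonal entry is -1 where an edge is present, 0 otherwise; in the order [1, 2, 3, 4, 5, 6, 7, 8] the diagonal is [3, 3, 3, 3, 3, 3, 3, 7]. The multiplicity of 0 as a Laplacian eigenvalue equals the number of connected components. The eigenvalues sum to 28, which equals trace(L) = 2|E|.

[0, 1.7530, 1.7530, 3.4450, 3.4450, 4.8019, 4.8019, 8]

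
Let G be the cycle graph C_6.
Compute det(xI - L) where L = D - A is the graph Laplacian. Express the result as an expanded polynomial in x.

x^6 - 12x^5 + 54x^4 - 112x^3 + 105x^2 - 36x

The graph has 6 vertices and degree multiset [2, 2, 2, 2, 2, 2]; D is the diagonal matrix of degrees and L = D - A. The eigenvalues of L are [0, 1, 1, 3, 3, 4]; the characteristic polynomial is the product of (x - lambda_i), which multiplies out to x^6 - 12x^5 + 54x^4 - 112x^3 + 105x^2 - 36x. The coefficient of x^5 equals -trace(L) = -12, matching the sum of degrees. The largest eigenvalue, 4, is at most the vertex count 6. By the matrix-tree theorem the graph has (1/6) * product of the nonzero eigenvalues = 6 spanning trees.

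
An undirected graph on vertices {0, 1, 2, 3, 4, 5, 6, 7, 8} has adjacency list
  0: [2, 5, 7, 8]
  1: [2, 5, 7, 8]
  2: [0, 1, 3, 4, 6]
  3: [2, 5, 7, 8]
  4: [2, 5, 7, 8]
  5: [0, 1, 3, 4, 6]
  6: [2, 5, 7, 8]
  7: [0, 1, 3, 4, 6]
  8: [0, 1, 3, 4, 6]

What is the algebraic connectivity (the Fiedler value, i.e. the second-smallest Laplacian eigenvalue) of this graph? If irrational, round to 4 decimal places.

Each diagonal entry of L is the vertex degree and each off-diagonal entry is -1 where an edge is present, 0 otherwise; in the order [0, 1, 2, 3, 4, 5, 6, 7, 8] the diagonal is [4, 4, 5, 4, 4, 5, 4, 5, 5]. The smallest Laplacian eigenvalue is always 0. The next one, lambda_2 = 4, measures how hard the graph is to disconnect: larger values mean better connectivity. By the matrix-tree theorem the graph has (1/9) * product of the nonzero eigenvalues = 32000 spanning trees. There is one zero in the spectrum, matching the 1 component.

4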